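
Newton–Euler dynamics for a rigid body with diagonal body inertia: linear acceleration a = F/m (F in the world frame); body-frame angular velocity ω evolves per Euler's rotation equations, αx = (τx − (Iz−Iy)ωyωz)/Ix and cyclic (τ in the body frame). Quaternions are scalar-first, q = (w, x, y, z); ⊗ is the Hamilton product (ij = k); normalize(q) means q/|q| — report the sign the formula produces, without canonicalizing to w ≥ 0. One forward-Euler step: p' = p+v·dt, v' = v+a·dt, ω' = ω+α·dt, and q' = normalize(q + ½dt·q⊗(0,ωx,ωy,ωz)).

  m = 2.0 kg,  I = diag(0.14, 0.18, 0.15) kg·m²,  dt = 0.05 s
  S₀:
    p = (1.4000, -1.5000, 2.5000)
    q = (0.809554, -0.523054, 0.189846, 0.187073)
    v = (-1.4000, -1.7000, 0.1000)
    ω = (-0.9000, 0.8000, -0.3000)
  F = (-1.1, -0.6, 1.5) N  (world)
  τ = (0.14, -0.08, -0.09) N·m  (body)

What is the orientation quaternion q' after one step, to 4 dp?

Hamilton product q⊗(0,ω) = (-0.5665035, -0.9352108, 0.3223613, -0.4904480)
q' = normalize(q + ½dt·q⊗(0,ω)) = (0.7950, -0.5462, 0.1978, 0.1747)

q' = (0.7950, -0.5462, 0.1978, 0.1747)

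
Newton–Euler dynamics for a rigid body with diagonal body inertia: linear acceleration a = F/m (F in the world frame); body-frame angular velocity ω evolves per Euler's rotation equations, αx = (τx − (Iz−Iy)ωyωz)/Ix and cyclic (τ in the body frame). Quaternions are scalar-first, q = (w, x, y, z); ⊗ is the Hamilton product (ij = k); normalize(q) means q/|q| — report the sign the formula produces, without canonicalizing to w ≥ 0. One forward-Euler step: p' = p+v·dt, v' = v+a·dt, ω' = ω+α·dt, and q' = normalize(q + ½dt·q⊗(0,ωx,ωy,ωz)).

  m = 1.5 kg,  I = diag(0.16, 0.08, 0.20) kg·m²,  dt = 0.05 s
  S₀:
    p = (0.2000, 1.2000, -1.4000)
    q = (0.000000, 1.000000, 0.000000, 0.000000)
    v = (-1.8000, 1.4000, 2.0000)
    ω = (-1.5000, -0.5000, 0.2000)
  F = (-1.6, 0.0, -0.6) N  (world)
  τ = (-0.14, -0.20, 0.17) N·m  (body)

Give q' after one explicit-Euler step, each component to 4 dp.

Hamilton product q⊗(0,ω) = (1.5000000, 0.0000000, -0.2000000, -0.5000000)
q' = normalize(q + ½dt·q⊗(0,ω)) = (0.0375, 0.9992, -0.0050, -0.0125)

q' = (0.0375, 0.9992, -0.0050, -0.0125)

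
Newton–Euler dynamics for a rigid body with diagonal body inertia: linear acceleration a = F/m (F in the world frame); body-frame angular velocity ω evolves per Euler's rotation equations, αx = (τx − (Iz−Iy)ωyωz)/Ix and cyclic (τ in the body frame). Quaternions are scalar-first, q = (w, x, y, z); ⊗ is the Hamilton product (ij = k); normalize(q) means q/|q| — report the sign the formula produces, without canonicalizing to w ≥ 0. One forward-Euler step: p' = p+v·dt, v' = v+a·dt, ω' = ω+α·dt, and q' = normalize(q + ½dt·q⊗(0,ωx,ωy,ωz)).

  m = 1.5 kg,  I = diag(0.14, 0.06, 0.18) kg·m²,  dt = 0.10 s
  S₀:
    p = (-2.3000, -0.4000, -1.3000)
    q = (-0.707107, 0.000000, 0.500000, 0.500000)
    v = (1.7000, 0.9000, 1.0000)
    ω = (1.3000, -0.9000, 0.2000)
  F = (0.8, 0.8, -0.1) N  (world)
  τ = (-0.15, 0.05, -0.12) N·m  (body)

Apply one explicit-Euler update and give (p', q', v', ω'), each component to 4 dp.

p' = (-2.1300, -0.3100, -1.2000)
q' = (-0.6874, -0.0184, 0.5625, 0.4590)
v' = (1.7533, 0.9533, 0.9933)
ω' = (1.2083, -0.7993, 0.0813)

gyro term ω×Iω = (-0.0216, -0.0104, 0.0936)
(τ − ω×Iω)/I = (-0.9171, 1.0067, -1.1867)
new body rate ω' = (1.2083, -0.7993, 0.0813)
2q̇ = q⊗(0,ω) = (0.3500000, -0.3692391, 1.2863963, -0.7914214)
q' = normalize(q + ½dt·q⊗(0,ω)) = (-0.6874, -0.0184, 0.5625, 0.4590)
linear accel F/m = (0.5333, 0.5333, -0.0667)
new position p' = (-2.1300, -0.3100, -1.2000)
v' = v + a·dt = (1.7533, 0.9533, 0.9933)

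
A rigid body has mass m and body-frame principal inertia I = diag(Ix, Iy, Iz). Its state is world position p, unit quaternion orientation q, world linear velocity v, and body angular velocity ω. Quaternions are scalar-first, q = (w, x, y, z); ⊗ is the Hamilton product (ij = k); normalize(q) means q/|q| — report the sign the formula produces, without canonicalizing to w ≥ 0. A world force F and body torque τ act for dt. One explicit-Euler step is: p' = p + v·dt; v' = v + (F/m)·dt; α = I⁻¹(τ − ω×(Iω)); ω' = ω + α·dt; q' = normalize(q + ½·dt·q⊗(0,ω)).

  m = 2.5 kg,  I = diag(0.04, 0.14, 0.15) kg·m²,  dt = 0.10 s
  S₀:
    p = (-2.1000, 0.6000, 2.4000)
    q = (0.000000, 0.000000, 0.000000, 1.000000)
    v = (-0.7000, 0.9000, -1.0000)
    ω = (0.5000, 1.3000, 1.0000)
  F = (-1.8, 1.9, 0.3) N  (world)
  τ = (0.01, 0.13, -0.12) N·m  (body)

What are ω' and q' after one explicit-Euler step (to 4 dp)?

angular accel α = (-0.0750, 1.3214, -1.2333)
ω' = ω + α·dt = (0.4925, 1.4321, 0.8767)
Hamilton product q⊗(0,ω) = (-1.0000000, -1.3000000, 0.5000000, 0.0000000)
updated quaternion q' = (-0.0498, -0.0648, 0.0249, 0.9963)

ω' = (0.4925, 1.4321, 0.8767)
q' = (-0.0498, -0.0648, 0.0249, 0.9963)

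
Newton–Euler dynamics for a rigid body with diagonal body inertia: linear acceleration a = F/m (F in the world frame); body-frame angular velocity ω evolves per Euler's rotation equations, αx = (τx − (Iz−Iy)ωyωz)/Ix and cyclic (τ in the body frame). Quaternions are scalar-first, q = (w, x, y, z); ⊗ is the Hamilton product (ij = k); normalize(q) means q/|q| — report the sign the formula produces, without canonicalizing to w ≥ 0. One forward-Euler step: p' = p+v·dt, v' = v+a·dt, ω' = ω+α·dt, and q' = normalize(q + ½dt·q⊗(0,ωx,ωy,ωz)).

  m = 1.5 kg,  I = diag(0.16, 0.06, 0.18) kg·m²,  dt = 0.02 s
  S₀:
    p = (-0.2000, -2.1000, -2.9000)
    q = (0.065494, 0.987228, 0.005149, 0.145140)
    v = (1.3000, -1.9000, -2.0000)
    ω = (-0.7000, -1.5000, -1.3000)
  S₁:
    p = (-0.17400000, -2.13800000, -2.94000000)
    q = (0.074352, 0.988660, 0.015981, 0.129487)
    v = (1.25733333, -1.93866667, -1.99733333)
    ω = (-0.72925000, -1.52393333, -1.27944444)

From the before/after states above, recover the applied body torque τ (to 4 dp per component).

rate change Δω = (-0.02925000, -0.02393333, 0.02055556)
τ = I·(Δω/dt) + ω₀×(Iω₀) = (0.0000, -0.0900, 0.0800)

τ = (0.0000, -0.0900, 0.0800)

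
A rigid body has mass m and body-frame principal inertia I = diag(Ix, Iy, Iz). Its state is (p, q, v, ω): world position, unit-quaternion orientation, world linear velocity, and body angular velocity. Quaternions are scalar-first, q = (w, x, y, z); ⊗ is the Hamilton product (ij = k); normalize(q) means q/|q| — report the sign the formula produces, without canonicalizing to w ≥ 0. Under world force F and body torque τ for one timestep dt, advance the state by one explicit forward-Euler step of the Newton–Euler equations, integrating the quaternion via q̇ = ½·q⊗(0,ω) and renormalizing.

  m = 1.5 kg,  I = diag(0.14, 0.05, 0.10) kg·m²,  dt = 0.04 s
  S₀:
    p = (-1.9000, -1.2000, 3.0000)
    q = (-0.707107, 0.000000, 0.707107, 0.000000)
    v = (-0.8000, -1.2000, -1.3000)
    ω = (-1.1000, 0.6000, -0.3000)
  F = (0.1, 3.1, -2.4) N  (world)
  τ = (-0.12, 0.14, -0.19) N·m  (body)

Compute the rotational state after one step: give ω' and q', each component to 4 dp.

ω×(Iω) gyroscopic = (-0.0090, 0.0132, 0.0594)
angular accel α = (-0.7929, 2.5360, -2.4940)
ω' = ω + α·dt = (-1.1317, 0.7014, -0.3998)
q⊗(0,ω) = (-0.4242642, 0.5656856, -0.4242642, 0.9899498)
updated quaternion q' = (-0.7154, 0.0113, 0.6984, 0.0198)

ω' = (-1.1317, 0.7014, -0.3998)
q' = (-0.7154, 0.0113, 0.6984, 0.0198)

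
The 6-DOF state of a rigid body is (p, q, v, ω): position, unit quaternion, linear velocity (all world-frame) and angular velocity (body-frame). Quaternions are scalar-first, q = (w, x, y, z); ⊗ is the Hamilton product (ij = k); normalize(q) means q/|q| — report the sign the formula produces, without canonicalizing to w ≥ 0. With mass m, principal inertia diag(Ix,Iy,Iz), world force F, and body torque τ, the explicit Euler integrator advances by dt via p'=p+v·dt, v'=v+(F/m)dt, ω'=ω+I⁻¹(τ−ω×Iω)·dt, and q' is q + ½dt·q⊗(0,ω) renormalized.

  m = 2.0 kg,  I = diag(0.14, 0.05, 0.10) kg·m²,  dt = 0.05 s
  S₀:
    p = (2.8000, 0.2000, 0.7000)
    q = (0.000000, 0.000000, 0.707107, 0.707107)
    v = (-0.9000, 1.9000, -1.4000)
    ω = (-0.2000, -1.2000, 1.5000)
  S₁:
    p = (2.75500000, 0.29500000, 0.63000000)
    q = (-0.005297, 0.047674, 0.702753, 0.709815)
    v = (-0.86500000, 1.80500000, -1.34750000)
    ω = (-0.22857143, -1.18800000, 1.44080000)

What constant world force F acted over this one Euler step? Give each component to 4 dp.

velocity change Δv = (0.03500000, -0.09500000, 0.05250000)
applied force F = (1.4000, -3.8000, 2.1000)

F = (1.4000, -3.8000, 2.1000)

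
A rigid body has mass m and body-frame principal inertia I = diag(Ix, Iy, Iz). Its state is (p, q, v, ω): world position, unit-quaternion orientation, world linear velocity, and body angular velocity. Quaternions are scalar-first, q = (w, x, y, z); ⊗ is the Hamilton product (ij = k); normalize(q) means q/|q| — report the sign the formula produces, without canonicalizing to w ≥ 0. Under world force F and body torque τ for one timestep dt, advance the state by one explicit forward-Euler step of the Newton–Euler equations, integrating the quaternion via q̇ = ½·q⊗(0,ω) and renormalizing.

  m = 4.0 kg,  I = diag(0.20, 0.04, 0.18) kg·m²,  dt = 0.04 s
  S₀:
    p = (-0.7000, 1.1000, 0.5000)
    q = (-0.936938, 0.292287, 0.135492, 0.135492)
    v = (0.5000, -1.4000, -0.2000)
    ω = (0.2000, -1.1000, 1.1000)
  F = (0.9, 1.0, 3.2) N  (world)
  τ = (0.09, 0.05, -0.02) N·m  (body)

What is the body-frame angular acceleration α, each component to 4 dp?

precession coupling ω×(Iω) = (-0.1694, 0.0044, 0.0352)
angular accel α = (1.2970, 1.1400, -0.3067)

α = (1.2970, 1.1400, -0.3067)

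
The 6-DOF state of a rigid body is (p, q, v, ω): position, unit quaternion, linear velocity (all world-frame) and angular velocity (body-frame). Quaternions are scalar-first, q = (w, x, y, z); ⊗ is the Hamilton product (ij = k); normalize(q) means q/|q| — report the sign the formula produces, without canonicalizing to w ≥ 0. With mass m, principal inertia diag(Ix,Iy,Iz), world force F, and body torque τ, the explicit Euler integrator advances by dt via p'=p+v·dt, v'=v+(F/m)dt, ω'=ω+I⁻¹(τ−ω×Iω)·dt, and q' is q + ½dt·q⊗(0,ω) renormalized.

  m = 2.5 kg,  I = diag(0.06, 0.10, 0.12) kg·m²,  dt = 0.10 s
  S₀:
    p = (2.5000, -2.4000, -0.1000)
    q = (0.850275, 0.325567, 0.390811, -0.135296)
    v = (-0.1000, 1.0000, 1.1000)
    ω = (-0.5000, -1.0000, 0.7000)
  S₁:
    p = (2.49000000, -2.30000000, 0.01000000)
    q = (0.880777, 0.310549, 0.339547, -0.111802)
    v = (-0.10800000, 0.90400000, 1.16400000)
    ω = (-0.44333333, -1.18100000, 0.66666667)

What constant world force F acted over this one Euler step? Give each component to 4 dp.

Δv = v₁−v₀ = (-0.00800000, -0.09600000, 0.06400000)
F = m·Δv/dt = (-0.2000, -2.4000, 1.6000)

F = (-0.2000, -2.4000, 1.6000)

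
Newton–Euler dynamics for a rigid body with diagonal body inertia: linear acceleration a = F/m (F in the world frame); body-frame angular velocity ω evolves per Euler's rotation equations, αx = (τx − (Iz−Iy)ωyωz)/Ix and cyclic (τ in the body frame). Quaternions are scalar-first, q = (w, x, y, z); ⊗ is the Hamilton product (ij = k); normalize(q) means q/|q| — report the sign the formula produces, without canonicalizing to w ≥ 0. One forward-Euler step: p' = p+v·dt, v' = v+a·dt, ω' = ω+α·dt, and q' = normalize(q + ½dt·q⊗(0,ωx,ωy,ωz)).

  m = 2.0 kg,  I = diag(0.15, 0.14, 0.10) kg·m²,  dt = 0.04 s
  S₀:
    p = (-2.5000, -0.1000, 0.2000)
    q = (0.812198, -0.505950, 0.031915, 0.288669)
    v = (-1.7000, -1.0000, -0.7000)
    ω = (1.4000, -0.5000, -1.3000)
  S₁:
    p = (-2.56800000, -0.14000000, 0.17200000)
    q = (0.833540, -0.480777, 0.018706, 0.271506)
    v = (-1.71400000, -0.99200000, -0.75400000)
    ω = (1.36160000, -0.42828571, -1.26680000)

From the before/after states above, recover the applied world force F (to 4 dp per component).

F = (-0.7000, 0.4000, -2.7000)

v₁ − v₀ = (-0.01400000, 0.00800000, -0.05400000)
m·(v₁−v₀)/dt = (-0.7000, 0.4000, -2.7000)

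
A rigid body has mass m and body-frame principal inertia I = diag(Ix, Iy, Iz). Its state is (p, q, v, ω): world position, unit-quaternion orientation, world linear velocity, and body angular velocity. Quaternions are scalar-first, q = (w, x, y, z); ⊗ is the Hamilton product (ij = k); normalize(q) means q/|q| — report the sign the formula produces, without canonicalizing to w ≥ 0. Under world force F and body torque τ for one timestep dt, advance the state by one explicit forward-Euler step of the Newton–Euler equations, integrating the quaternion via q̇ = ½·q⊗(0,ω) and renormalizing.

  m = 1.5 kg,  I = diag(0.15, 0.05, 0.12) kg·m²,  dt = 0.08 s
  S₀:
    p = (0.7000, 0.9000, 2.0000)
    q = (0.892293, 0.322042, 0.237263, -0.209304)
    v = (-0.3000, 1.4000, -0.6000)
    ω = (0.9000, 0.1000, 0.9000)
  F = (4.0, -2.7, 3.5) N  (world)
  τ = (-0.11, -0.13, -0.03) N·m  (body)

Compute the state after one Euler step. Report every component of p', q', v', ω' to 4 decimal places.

a = F/m = (2.6667, -1.8000, 2.3333)
p' = p + v·dt = (0.6760, 1.0120, 1.9520)
v' = v + a·dt = (-0.0867, 1.2560, -0.4133)
ω×(Iω) gyroscopic = (0.0063, 0.0243, -0.0090)
(τ − ω×Iω)/I = (-0.7753, -3.0860, -0.1750)
ω + α·dt = (0.8380, -0.1469, 0.8860)
2q̇ = q⊗(0,ω) = (-0.1251905, 1.0375308, -0.3889821, 0.6217312)
updated quaternion q' = (0.8861, 0.3631, 0.2214, -0.1842)

p' = (0.6760, 1.0120, 1.9520)
q' = (0.8861, 0.3631, 0.2214, -0.1842)
v' = (-0.0867, 1.2560, -0.4133)
ω' = (0.8380, -0.1469, 0.8860)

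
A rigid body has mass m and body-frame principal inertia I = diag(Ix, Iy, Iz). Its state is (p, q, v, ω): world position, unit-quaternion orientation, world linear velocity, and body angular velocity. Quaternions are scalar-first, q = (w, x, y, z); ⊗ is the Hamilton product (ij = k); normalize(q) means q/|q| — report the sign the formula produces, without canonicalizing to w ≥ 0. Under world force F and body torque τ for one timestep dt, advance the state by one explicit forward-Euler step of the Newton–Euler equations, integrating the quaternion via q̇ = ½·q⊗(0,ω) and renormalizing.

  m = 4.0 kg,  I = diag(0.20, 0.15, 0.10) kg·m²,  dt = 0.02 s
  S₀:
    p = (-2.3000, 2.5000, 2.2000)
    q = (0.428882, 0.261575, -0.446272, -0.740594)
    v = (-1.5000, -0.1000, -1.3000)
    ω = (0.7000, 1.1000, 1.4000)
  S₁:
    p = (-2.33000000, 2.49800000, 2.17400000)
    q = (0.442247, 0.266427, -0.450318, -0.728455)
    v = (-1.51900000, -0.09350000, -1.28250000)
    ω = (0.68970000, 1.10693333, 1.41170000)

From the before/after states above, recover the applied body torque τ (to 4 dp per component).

ω₁ − ω₀ = (-0.01030000, 0.00693333, 0.01170000)
I·α + gyro = (-0.1800, 0.1500, 0.0200)

τ = (-0.1800, 0.1500, 0.0200)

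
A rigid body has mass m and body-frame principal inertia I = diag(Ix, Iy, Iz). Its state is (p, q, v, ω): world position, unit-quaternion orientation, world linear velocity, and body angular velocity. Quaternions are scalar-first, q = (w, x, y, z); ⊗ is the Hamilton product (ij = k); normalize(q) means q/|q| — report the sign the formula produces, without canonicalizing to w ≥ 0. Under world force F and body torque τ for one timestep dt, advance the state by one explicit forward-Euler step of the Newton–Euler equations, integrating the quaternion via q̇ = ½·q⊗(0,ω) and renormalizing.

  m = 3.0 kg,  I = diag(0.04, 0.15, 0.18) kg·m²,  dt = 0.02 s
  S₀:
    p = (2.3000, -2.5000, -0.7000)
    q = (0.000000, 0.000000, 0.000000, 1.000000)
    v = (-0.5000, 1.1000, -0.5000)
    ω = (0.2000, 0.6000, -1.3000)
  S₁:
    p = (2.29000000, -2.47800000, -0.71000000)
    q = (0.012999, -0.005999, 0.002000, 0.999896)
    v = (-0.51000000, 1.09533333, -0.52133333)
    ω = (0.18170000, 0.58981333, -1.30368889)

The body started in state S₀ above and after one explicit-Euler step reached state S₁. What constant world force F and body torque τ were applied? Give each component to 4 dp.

F = (-1.5000, -0.7000, -3.2000)
τ = (-0.0600, -0.0400, -0.0200)

v₁ − v₀ = (-0.01000000, -0.00466667, -0.02133333)
m·(v₁−v₀)/dt = (-1.5000, -0.7000, -3.2000)
Δω = ω₁−ω₀ = (-0.01830000, -0.01018667, -0.00368889)
gyro term ω₀×Iω₀ = (-0.0234, 0.0364, 0.0132)
applied torque τ = (-0.0600, -0.0400, -0.0200)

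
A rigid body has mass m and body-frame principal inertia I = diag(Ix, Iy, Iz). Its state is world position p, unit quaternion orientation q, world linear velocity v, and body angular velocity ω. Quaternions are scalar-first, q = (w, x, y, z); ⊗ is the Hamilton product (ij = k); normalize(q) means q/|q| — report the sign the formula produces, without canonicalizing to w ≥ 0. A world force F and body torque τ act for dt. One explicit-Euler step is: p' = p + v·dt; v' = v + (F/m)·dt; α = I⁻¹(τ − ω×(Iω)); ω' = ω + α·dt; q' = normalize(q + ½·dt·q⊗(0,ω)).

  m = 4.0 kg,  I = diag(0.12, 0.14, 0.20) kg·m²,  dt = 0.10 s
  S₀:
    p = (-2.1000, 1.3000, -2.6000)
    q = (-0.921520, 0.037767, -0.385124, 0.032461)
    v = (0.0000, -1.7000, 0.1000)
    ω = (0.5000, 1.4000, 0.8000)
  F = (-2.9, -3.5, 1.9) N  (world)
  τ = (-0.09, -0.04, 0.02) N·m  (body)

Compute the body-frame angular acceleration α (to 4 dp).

α = (-1.3100, -0.0571, 0.0300)

gyro term ω×Iω = (0.0672, -0.0320, 0.0140)
(τ − ω×Iω)/I = (-1.3100, -0.0571, 0.0300)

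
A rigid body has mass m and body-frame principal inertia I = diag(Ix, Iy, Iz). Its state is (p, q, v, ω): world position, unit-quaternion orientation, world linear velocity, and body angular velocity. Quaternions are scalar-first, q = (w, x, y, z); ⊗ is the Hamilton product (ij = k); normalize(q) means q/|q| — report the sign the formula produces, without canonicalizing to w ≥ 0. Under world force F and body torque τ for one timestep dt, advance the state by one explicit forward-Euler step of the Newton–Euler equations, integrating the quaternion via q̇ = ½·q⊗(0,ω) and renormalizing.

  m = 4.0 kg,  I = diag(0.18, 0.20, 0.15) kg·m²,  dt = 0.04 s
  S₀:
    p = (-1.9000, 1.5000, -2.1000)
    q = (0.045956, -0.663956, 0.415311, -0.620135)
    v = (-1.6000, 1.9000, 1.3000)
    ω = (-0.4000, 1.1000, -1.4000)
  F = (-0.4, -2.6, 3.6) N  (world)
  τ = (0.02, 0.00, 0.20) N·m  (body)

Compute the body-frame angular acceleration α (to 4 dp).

α = (-0.3167, -0.0840, 1.3920)

gyro term ω×Iω = (0.0770, 0.0168, -0.0088)
(τ − ω×Iω)/I = (-0.3167, -0.0840, 1.3920)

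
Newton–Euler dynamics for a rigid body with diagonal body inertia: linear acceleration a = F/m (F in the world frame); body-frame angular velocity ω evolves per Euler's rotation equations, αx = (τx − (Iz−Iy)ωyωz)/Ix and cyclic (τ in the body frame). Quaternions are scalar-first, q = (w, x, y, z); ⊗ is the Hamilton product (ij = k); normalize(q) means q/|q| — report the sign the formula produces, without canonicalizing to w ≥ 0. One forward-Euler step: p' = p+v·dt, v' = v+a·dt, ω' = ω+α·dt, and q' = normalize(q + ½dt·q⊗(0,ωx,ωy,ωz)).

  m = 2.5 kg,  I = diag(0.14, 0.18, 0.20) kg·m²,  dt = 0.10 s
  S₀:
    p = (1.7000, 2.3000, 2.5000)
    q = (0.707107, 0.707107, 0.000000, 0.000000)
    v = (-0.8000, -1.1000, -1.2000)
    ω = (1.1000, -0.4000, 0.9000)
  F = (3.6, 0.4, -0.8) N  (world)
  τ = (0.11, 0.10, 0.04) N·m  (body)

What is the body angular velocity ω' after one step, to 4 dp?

ω' = (1.1837, -0.3114, 0.9288)

ω×(Iω) gyroscopic = (-0.0072, -0.0594, -0.0176)
α = I⁻¹(τ − ω×Iω) = (0.8371, 0.8856, 0.2880)
new body rate ω' = (1.1837, -0.3114, 0.9288)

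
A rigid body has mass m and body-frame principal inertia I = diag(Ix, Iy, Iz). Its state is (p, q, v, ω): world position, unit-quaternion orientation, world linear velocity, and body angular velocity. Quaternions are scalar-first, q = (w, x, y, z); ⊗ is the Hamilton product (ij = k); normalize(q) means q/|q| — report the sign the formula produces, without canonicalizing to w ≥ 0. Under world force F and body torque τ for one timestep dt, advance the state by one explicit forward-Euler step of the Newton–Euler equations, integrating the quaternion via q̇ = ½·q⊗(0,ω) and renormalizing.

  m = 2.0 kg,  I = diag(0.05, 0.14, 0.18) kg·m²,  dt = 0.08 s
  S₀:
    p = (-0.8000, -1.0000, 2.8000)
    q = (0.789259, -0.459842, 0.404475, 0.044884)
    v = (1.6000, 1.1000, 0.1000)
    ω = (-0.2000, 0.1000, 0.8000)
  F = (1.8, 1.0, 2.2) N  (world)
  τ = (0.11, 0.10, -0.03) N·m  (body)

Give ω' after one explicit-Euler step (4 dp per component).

gyro term ω×Iω = (0.0032, 0.0208, -0.0018)
angular accel α = (2.1360, 0.5657, -0.1567)
new body rate ω' = (-0.0291, 0.1453, 0.7875)

ω' = (-0.0291, 0.1453, 0.7875)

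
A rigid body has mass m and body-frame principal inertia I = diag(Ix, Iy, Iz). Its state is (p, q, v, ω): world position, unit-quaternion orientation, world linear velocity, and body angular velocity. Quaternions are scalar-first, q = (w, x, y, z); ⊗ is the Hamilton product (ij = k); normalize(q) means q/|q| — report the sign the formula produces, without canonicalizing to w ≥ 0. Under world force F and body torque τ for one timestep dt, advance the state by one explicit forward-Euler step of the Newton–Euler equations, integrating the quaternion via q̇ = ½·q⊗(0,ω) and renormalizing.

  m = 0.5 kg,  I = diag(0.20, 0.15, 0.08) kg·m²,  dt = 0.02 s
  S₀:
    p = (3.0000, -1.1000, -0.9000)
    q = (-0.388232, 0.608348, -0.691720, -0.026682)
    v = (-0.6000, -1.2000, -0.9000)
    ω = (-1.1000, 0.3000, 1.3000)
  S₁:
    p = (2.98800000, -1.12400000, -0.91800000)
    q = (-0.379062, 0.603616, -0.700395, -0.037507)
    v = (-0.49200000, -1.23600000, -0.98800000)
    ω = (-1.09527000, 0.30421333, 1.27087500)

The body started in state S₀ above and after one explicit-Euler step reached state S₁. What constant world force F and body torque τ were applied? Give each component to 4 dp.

F = (2.7000, -0.9000, -2.2000)
τ = (0.0200, -0.1400, -0.1000)

Δω = ω₁−ω₀ = (0.00473000, 0.00421333, -0.02912500)
applied torque τ = (0.0200, -0.1400, -0.1000)
v₁ − v₀ = (0.10800000, -0.03600000, -0.08800000)
F = m·Δv/dt = (2.7000, -0.9000, -2.2000)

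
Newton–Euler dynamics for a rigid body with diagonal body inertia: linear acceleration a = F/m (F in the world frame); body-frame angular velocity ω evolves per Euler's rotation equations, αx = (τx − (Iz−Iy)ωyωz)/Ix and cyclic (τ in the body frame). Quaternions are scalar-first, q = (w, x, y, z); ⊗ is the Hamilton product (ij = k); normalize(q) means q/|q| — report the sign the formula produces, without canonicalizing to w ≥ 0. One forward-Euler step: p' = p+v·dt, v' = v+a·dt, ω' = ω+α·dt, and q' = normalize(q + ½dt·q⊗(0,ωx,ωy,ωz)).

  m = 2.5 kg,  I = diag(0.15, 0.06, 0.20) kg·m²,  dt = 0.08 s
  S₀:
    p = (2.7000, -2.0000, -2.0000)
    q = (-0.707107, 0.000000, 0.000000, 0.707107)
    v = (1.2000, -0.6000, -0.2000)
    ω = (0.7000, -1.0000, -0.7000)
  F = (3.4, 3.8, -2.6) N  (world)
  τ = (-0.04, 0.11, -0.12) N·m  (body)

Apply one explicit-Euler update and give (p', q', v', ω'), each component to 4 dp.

p' = (2.7960, -2.0480, -2.0160)
q' = (-0.6862, 0.0085, 0.0480, 0.7258)
v' = (1.3088, -0.4784, -0.2832)
ω' = (0.6264, -0.8860, -0.7732)

gyro term ω×Iω = (0.0980, 0.0245, 0.0630)
α = I⁻¹(τ − ω×Iω) = (-0.9200, 1.4250, -0.9150)
ω + α·dt = (0.6264, -0.8860, -0.7732)
2q̇ = q⊗(0,ω) = (0.4949749, 0.2121321, 1.2020819, 0.4949749)
updated quaternion q' = (-0.6862, 0.0085, 0.0480, 0.7258)
p' = p + v·dt = (2.7960, -2.0480, -2.0160)
v' = v + a·dt = (1.3088, -0.4784, -0.2832)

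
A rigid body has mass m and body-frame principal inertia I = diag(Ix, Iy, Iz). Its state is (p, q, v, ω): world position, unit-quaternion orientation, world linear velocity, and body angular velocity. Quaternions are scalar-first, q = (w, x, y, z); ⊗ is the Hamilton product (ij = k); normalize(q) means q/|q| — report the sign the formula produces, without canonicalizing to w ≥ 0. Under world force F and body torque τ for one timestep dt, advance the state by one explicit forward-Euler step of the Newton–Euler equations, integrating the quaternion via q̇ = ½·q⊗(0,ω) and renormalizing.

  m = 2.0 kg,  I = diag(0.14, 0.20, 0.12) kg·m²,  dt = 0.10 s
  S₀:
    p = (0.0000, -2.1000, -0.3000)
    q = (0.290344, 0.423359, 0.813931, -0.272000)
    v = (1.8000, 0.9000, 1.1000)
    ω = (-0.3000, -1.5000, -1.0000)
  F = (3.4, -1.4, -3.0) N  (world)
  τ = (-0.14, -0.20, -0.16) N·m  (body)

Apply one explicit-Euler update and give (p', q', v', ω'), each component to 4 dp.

α = I⁻¹(τ − ω×Iω) = (-0.1429, -1.0300, -1.5583)
ω + α·dt = (-0.3143, -1.6030, -1.1558)
q⊗(0,ω) = (1.0759042, -1.3090342, 0.0694430, -0.6812032)
updated quaternion q' = (0.3427, 0.3564, 0.8140, -0.3048)
p + v·dt = (0.1800, -2.0100, -0.1900)
v' = v + a·dt = (1.9700, 0.8300, 0.9500)

p' = (0.1800, -2.0100, -0.1900)
q' = (0.3427, 0.3564, 0.8140, -0.3048)
v' = (1.9700, 0.8300, 0.9500)
ω' = (-0.3143, -1.6030, -1.1558)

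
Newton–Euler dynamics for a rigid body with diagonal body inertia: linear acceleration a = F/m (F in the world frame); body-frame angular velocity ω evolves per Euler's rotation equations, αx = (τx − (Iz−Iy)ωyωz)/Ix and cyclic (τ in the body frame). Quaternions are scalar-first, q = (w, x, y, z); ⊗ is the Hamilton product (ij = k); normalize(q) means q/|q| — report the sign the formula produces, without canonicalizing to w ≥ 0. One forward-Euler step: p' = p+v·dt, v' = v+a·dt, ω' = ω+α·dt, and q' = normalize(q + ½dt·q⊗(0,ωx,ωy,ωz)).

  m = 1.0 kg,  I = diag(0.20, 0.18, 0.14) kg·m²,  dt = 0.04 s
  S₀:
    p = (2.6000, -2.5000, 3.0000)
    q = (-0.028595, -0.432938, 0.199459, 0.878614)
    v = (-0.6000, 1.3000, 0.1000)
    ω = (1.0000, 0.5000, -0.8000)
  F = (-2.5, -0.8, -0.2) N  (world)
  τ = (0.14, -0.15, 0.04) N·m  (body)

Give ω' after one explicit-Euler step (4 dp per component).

ω' = (1.0248, 0.4773, -0.7857)

ω×(Iω) gyroscopic = (0.0160, -0.0480, -0.0100)
α = I⁻¹(τ − ω×Iω) = (0.6200, -0.5667, 0.3571)
new body rate ω' = (1.0248, 0.4773, -0.7857)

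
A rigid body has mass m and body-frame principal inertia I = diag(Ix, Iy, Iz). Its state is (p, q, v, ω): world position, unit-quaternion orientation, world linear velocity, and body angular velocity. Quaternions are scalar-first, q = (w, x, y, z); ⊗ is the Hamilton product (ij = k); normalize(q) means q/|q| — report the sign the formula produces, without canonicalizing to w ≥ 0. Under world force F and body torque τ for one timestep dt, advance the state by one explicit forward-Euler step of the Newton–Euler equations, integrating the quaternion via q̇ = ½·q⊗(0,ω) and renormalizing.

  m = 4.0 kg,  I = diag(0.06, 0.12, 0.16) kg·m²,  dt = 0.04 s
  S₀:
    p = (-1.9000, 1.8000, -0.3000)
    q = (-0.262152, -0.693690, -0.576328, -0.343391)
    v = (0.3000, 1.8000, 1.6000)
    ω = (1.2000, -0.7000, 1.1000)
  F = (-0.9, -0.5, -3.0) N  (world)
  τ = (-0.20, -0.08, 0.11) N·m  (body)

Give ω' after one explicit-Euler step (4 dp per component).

precession coupling ω×(Iω) = (-0.0308, -0.1320, -0.0504)
α = I⁻¹(τ − ω×Iω) = (-2.8200, 0.4333, 1.0025)
ω' = ω + α·dt = (1.0872, -0.6827, 1.1401)

ω' = (1.0872, -0.6827, 1.1401)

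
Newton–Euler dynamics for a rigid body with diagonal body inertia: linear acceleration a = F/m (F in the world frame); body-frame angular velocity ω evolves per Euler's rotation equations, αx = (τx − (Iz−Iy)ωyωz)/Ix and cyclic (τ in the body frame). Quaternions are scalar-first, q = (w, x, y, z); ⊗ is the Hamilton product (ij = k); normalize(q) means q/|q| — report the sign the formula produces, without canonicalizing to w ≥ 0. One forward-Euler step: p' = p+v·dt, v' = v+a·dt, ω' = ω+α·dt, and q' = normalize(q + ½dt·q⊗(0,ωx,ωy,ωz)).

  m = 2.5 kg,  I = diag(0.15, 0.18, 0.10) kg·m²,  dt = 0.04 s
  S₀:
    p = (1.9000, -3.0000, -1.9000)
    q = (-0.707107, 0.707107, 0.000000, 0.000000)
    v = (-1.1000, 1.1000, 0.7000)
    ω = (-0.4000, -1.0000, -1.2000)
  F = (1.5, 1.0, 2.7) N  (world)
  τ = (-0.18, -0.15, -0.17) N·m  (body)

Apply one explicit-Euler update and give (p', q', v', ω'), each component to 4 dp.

p' = (1.8560, -2.9560, -1.8720)
q' = (-0.7011, 0.7124, 0.0311, 0.0028)
v' = (-1.0760, 1.1160, 0.7432)
ω' = (-0.4224, -1.0387, -1.2728)

(τ − ω×Iω)/I = (-0.5600, -0.9667, -1.8200)
ω' = ω + α·dt = (-0.4224, -1.0387, -1.2728)
Hamilton product q⊗(0,ω) = (0.2828428, 0.2828428, 1.5556354, 0.1414214)
q + ½dt·q⊗(0,ω), renormalized = (-0.7011, 0.7124, 0.0311, 0.0028)
linear accel F/m = (0.6000, 0.4000, 1.0800)
p + v·dt = (1.8560, -2.9560, -1.8720)
v' = v + a·dt = (-1.0760, 1.1160, 0.7432)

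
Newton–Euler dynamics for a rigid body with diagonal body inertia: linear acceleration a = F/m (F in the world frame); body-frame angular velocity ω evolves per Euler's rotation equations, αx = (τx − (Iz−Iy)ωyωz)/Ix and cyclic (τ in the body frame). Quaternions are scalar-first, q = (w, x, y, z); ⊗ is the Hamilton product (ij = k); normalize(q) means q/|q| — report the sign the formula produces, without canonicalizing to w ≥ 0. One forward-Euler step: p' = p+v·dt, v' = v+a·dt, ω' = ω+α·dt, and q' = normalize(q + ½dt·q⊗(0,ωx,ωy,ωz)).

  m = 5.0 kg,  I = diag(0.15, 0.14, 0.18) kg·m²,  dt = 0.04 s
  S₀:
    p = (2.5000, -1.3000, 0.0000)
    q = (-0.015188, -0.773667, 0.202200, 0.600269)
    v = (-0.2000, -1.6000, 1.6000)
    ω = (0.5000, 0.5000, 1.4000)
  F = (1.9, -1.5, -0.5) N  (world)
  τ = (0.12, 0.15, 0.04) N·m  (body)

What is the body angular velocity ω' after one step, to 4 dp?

gyro term ω×Iω = (0.0280, -0.0210, -0.0025)
α = I⁻¹(τ − ω×Iω) = (0.6133, 1.2214, 0.2361)
new body rate ω' = (0.5245, 0.5489, 1.4094)

ω' = (0.5245, 0.5489, 1.4094)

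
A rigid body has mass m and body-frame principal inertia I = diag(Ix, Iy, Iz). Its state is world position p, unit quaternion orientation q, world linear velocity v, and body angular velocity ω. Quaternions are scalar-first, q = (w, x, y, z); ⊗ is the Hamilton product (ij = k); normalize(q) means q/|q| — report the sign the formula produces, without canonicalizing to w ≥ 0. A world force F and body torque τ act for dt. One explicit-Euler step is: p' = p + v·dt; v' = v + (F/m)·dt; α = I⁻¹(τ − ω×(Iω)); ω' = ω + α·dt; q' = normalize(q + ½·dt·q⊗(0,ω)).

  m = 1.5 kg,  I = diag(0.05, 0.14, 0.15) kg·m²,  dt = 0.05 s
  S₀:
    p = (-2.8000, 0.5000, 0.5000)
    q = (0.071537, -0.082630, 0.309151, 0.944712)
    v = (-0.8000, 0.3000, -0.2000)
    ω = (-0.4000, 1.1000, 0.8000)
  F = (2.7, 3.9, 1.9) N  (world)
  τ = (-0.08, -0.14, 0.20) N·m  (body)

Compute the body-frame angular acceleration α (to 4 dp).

ω×(Iω) gyroscopic = (0.0088, 0.0320, -0.0396)
angular accel α = (-1.7760, -1.2286, 1.5973)

α = (-1.7760, -1.2286, 1.5973)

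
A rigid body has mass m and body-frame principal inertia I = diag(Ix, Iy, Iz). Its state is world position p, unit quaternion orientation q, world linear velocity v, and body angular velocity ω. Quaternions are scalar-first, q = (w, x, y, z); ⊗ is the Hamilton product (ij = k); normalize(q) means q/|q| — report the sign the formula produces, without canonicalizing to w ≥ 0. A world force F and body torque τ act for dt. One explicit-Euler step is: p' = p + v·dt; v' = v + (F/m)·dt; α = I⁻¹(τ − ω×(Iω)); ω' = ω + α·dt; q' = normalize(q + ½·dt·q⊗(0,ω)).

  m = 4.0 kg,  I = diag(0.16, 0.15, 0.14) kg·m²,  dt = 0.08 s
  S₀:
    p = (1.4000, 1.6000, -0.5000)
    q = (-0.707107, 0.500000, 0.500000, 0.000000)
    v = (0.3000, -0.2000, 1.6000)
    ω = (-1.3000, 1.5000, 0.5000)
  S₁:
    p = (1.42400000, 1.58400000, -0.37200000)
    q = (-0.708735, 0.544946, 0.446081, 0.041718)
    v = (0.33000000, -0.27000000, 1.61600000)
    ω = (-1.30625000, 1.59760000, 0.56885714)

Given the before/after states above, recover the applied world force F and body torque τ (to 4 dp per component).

rate change Δω = (-0.00625000, 0.09760000, 0.06885714)
ω₀×(Iω₀) = (-0.0075, -0.0130, 0.0195)
applied torque τ = (-0.0200, 0.1700, 0.1400)
Δv = v₁−v₀ = (0.03000000, -0.07000000, 0.01600000)
F = m·Δv/dt = (1.5000, -3.5000, 0.8000)

F = (1.5000, -3.5000, 0.8000)
τ = (-0.0200, 0.1700, 0.1400)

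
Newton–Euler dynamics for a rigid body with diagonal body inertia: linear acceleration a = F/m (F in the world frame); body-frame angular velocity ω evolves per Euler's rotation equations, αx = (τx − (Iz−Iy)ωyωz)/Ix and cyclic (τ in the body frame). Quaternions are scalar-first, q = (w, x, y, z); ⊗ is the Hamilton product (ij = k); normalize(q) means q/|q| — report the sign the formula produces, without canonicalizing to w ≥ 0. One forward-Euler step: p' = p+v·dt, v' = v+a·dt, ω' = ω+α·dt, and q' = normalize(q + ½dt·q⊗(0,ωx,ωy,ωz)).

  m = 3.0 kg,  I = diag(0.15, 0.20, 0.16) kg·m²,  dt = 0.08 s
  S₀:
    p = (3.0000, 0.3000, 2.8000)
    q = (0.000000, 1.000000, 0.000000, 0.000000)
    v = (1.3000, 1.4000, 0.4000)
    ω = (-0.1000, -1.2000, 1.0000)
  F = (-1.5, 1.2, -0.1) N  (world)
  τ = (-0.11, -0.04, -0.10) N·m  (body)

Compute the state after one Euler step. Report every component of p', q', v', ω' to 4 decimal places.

new position p' = (3.1040, 0.4120, 2.8320)
v' = v + a·dt = (1.2600, 1.4320, 0.3973)
angular accel α = (-1.0533, -0.2050, -0.6625)
new body rate ω' = (-0.1843, -1.2164, 0.9470)
2q̇ = q⊗(0,ω) = (0.1000000, 0.0000000, -1.0000000, -1.2000000)
q + ½dt·q⊗(0,ω), renormalized = (0.0040, 0.9980, -0.0399, -0.0479)

p' = (3.1040, 0.4120, 2.8320)
q' = (0.0040, 0.9980, -0.0399, -0.0479)
v' = (1.2600, 1.4320, 0.3973)
ω' = (-0.1843, -1.2164, 0.9470)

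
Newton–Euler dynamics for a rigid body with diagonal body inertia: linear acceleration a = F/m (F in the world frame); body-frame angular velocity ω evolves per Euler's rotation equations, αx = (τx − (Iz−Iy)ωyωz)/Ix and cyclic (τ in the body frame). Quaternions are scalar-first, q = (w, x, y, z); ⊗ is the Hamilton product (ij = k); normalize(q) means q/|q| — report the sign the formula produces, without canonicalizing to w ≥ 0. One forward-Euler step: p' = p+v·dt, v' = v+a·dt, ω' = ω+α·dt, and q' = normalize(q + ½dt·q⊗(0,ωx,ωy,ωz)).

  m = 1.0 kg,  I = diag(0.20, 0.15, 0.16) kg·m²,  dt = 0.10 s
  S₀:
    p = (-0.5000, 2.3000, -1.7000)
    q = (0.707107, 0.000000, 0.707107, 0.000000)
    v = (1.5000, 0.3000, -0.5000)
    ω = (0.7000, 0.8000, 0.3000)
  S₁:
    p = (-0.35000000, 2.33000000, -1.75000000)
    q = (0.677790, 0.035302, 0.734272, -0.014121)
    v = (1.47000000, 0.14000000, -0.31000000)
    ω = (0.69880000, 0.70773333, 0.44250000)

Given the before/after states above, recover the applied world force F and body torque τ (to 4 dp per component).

Δv = v₁−v₀ = (-0.03000000, -0.16000000, 0.19000000)
applied force F = (-0.3000, -1.6000, 1.9000)
rate change Δω = (-0.00120000, -0.09226667, 0.14250000)
precession coupling = (0.0024, 0.0084, -0.0280)
τ = I·(Δω/dt) + ω₀×(Iω₀) = (0.0000, -0.1300, 0.2000)

F = (-0.3000, -1.6000, 1.9000)
τ = (0.0000, -0.1300, 0.2000)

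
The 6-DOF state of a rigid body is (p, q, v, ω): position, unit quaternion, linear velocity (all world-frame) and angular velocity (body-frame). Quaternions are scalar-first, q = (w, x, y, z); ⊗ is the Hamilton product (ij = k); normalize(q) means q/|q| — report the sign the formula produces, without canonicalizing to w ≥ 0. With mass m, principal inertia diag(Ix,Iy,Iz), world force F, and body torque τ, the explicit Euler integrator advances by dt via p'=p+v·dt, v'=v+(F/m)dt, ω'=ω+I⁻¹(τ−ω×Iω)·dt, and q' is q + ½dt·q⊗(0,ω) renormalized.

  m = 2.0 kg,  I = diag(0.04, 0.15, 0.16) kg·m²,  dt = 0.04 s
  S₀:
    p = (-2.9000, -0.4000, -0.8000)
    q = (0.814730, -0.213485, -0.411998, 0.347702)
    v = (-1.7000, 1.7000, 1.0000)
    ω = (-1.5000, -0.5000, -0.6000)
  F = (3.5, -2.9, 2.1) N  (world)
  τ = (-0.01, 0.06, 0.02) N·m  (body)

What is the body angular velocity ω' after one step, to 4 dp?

gyro term ω×Iω = (0.0030, -0.1080, 0.0825)
(τ − ω×Iω)/I = (-0.3250, 1.1200, -0.3906)
ω + α·dt = (-1.5130, -0.4552, -0.6156)

ω' = (-1.5130, -0.4552, -0.6156)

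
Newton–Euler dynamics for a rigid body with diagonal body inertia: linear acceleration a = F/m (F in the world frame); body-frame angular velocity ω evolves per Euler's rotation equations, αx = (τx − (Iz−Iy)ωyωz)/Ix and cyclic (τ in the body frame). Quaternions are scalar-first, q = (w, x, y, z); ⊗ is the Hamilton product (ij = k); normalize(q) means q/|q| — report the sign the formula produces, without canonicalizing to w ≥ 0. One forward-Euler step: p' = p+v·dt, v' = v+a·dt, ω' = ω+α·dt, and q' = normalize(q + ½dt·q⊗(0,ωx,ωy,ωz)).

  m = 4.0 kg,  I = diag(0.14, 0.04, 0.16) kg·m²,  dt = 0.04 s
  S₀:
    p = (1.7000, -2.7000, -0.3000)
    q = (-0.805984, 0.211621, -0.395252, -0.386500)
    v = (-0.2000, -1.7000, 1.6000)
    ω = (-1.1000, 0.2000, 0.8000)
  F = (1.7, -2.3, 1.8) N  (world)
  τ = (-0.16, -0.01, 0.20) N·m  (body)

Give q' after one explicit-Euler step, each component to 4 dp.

q' = (-0.7933, 0.2245, -0.3932, -0.4071)

2q̇ = q⊗(0,ω) = (0.6210335, 0.6476808, 0.0946564, -1.0372402)
updated quaternion q' = (-0.7933, 0.2245, -0.3932, -0.4071)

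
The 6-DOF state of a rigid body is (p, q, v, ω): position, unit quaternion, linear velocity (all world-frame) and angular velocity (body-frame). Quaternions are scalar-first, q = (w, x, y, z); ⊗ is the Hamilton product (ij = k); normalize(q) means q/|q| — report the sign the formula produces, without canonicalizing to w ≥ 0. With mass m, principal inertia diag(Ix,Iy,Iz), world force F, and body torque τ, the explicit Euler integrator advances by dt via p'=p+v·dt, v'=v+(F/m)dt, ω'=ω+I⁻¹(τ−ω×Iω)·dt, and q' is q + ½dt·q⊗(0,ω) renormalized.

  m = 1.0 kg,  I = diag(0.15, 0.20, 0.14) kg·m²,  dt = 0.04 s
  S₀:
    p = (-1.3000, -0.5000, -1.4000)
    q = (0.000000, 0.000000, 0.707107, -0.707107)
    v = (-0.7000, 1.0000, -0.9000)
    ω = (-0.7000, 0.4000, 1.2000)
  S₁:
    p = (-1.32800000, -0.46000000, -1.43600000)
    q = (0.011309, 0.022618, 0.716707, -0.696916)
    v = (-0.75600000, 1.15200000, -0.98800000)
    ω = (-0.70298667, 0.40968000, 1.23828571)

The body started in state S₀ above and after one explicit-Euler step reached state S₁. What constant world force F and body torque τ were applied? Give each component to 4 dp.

F = (-1.4000, 3.8000, -2.2000)
τ = (-0.0400, 0.0400, 0.1200)

v₁ − v₀ = (-0.05600000, 0.15200000, -0.08800000)
applied force F = (-1.4000, 3.8000, -2.2000)
ω₁ − ω₀ = (-0.00298667, 0.00968000, 0.03828571)
gyro term ω₀×Iω₀ = (-0.0288, -0.0084, -0.0140)
τ = I·(Δω/dt) + ω₀×(Iω₀) = (-0.0400, 0.0400, 0.1200)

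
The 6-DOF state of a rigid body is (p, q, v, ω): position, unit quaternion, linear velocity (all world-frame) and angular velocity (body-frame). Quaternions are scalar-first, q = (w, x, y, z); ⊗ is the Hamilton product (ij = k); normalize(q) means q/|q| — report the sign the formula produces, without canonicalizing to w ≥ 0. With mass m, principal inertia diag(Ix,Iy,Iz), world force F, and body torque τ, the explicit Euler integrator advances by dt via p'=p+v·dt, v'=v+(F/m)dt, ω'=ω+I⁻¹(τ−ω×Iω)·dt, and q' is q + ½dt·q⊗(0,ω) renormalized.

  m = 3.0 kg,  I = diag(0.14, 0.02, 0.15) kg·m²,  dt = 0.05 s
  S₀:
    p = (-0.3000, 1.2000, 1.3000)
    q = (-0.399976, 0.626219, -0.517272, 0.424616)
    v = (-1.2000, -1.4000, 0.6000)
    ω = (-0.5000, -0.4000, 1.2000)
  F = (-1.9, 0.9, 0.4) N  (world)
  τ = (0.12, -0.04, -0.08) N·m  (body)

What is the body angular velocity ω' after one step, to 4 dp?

gyro term ω×Iω = (-0.0624, 0.0060, -0.0240)
(τ − ω×Iω)/I = (1.3029, -2.3000, -0.3733)
ω' = ω + α·dt = (-0.4349, -0.5150, 1.1813)

ω' = (-0.4349, -0.5150, 1.1813)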